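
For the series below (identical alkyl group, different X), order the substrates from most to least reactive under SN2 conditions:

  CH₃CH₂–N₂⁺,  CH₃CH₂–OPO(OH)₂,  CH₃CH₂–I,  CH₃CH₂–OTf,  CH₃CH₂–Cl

Identical carbon frameworks mean the comparison reduces to leaving-group quality.
Leaving-group ability tracks the stability of the departed species; conjugate-acid pKₐ is the usual yardstick (lower pKₐ → better LG).
CH₃CH₂–N₂⁺ loses N₂: no meaningful conjugate acid; N₂ departs as an exceptionally stable neutral molecule
CH₃CH₂–OTf loses OTf⁻: pKₐ(CF₃SO₃H (triflic acid)) ≈ -14
CH₃CH₂–I loses I⁻: pKₐ(HI) ≈ -10
CH₃CH₂–Cl loses Cl⁻: pKₐ(HCl) ≈ -7
CH₃CH₂–OPO(OH)₂ loses H₂PO₄⁻: pKₐ(H₃PO₄) ≈ 2.1

CH₃CH₂–N₂⁺ > CH₃CH₂–OTf > CH₃CH₂–I > CH₃CH₂–Cl > CH₃CH₂–OPO(OH)₂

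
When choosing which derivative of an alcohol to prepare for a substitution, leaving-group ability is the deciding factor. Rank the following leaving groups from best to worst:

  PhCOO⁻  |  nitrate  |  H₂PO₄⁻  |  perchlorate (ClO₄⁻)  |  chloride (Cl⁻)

Leaving-group ability tracks the stability of the departed species; conjugate-acid pKₐ is the usual yardstick (lower pKₐ → better LG).
perchlorate (ClO₄⁻): pKₐ(HClO₄) ≈ -10
chloride (Cl⁻): pKₐ(HCl) ≈ -7
nitrate: pKₐ(HNO₃) ≈ -1.3
H₂PO₄⁻: pKₐ(H₃PO₄) ≈ 2.1
PhCOO⁻: pKₐ(C₆H₅COOH) ≈ 4.2

perchlorate (ClO₄⁻) > chloride (Cl⁻) > nitrate > H₂PO₄⁻ > PhCOO⁻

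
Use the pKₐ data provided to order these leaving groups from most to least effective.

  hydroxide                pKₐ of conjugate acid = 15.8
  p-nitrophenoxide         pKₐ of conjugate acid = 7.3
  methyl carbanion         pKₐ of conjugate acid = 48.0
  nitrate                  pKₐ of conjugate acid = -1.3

nitrate > p-nitrophenoxide > hydroxide > methyl carbanion

Lower conjugate-acid pKₐ ⇒ weaker base ⇒ better leaving group.
Sorting by the given values: nitrate (-1.3), p-nitrophenoxide (7.3), hydroxide (15.8), methyl carbanion (48.0).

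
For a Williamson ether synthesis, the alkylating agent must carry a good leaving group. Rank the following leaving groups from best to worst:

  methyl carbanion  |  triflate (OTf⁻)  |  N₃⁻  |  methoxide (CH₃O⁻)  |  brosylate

triflate (OTf⁻): pKₐ(CF₃SO₃H (triflic acid)) ≈ -14 — charge spread over three oxygens and a CF₃ group; the premier leaving group in synthesis
brosylate: pKₐ(p-BrC₆H₄SO₃H) ≈ -2.8 — arenesulfonate with a p-bromo substituent
N₃⁻: pKₐ(HN₃) ≈ 4.7
methoxide (CH₃O⁻): pKₐ(CH₃OH) ≈ 15.5 — strong base; alkoxides do not leave unassisted
methyl carbanion: pKₐ(CH₄) ≈ 48 — unstabilised carbanion; the worst conceivable leaving group

triflate (OTf⁻) > brosylate > N₃⁻ > methoxide (CH₃O⁻) > methyl carbanion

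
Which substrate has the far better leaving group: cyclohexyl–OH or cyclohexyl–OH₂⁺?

From cyclohexyl–OH the departing group would be OH⁻ (pKₐ(H₂O) ≈ 15.7). Strong base; essentially never leaves without prior activation.
From cyclohexyl–OH₂⁺ the leaving group is H₂O (pKₐ(H₃O⁺) ≈ -1.7). Neutral; leaves from a protonated alcohol (R–OH₂⁺).
(In practice cyclohexyl–OH₂⁺ is made from cyclohexyl–OH by protonation with strong acid, converting the leaving group from hydroxide to neutral water.)

cyclohexyl–OH₂⁺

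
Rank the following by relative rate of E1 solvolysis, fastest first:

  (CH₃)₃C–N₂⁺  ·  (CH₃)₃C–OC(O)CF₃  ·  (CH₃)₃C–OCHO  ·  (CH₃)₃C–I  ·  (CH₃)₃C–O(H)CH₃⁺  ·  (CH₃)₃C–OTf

With the same alkyl group throughout, only the leaving group differentiates the rates.
The more stable X⁻ (or X) is on its own — i.e. the weaker a base it is — the better a leaving group it makes.
(CH₃)₃C–N₂⁺ loses N₂: no meaningful conjugate acid; N₂ departs as an exceptionally stable neutral molecule
(CH₃)₃C–OTf loses OTf⁻: pKₐ(CF₃SO₃H (triflic acid)) ≈ -14
(CH₃)₃C–I loses I⁻: pKₐ(HI) ≈ -10
(CH₃)₃C–O(H)CH₃⁺ loses R'OH: pKₐ(R'OH₂⁺) ≈ -2.4
(CH₃)₃C–OC(O)CF₃ loses CF₃COO⁻: pKₐ(CF₃COOH) ≈ 0.2
(CH₃)₃C–OCHO loses HCOO⁻: pKₐ(HCOOH) ≈ 3.8

(CH₃)₃C–N₂⁺ > (CH₃)₃C–OTf > (CH₃)₃C–I > (CH₃)₃C–O(H)CH₃⁺ > (CH₃)₃C–OC(O)CF₃ > (CH₃)₃C–OCHO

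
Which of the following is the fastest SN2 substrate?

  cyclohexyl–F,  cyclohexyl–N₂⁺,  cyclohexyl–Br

The skeletons are identical, so relative rate is governed entirely by leaving-group ability.
The more stable X⁻ (or X) is on its own — i.e. the weaker a base it is — the better a leaving group it makes.
cyclohexyl–N₂⁺ loses N₂: no meaningful conjugate acid; N₂ departs as an exceptionally stable neutral molecule
cyclohexyl–Br loses Br⁻: pKₐ(HBr) ≈ -9
cyclohexyl–F loses F⁻: pKₐ(HF) ≈ 3.2

cyclohexyl–N₂⁺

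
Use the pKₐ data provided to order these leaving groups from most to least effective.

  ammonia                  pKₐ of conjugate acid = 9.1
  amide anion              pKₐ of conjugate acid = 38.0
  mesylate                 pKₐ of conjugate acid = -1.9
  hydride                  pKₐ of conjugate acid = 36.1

mesylate > ammonia > hydride > amide anion

Lower conjugate-acid pKₐ ⇒ weaker base ⇒ better leaving group.
Sorting by the given values: mesylate (-1.9), ammonia (9.1), hydride (36.1), amide anion (38.0).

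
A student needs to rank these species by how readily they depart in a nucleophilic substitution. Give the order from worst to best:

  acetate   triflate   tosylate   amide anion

Rank by basicity of the departing species: weakest base leaves most easily.
triflate: pKₐ(CF₃SO₃H (triflic acid)) ≈ -14
tosylate: pKₐ(p-CH₃C₆H₄SO₃H (TsOH)) ≈ -2.8 — resonance-delocalised arenesulfonate
acetate: pKₐ(CH₃COOH) ≈ 4.8 — resonance-stabilised but still a weak base
amide anion: pKₐ(NH₃) ≈ 38 — extremely strong base; never a leaving group
The question asks for worst first, so the sequence is read in increasing leaving-group ability.

amide anion < acetate < tosylate < triflate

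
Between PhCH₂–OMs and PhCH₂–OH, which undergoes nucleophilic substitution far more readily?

From PhCH₂–OH the departing group would be OH⁻ (pKₐ(H₂O) ≈ 15.7). Strong base; essentially never leaves without prior activation.
From PhCH₂–OMs the leaving group is OMs⁻ (pKₐ(CH₃SO₃H (MsOH)) ≈ -1.9). Resonance-delocalised alkanesulfonate.
(In practice PhCH₂–OMs is made from PhCH₂–OH by treatment with MsCl / Et₃N, converting the hydroxyl into a mesylate.)

PhCH₂–OMs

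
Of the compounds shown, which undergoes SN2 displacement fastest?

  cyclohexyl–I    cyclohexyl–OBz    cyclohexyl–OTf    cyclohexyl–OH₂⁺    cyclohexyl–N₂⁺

Identical carbon frameworks mean the comparison reduces to leaving-group quality.
The more stable X⁻ (or X) is on its own — i.e. the weaker a base it is — the better a leaving group it makes.
cyclohexyl–N₂⁺ loses N₂: no meaningful conjugate acid; N₂ departs as an exceptionally stable neutral molecule
cyclohexyl–OTf loses OTf⁻: pKₐ(CF₃SO₃H (triflic acid)) ≈ -14
cyclohexyl–I loses I⁻: pKₐ(HI) ≈ -10
cyclohexyl–OH₂⁺ loses H₂O: pKₐ(H₃O⁺) ≈ -1.7
cyclohexyl–OBz loses PhCOO⁻: pKₐ(C₆H₅COOH) ≈ 4.2

cyclohexyl–N₂⁺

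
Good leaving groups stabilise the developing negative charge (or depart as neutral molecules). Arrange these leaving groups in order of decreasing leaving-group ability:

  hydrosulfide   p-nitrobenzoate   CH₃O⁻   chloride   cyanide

chloride > p-nitrobenzoate > hydrosulfide > cyanide > CH₃O⁻

chloride: pKₐ(HCl) ≈ -7 — moderately weak base
p-nitrobenzoate: pKₐ(p-nitrobenzoic acid) ≈ 3.4 — electron-withdrawing nitro group stabilises the carboxylate
hydrosulfide: pKₐ(H₂S) ≈ 7 — larger and more polarisable than the oxygen analogue
cyanide: pKₐ(HCN) ≈ 9.2
CH₃O⁻: pKₐ(CH₃OH) ≈ 15.5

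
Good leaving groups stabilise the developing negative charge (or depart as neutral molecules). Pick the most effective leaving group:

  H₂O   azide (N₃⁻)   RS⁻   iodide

iodide

Leaving-group ability tracks the stability of the departed species; conjugate-acid pKₐ is the usual yardstick (lower pKₐ → better LG).
iodide: pKₐ(HI) ≈ -10
H₂O: pKₐ(H₃O⁺) ≈ -1.7
azide (N₃⁻): pKₐ(HN₃) ≈ 4.7
RS⁻: pKₐ(RSH (a thiol)) ≈ 10.5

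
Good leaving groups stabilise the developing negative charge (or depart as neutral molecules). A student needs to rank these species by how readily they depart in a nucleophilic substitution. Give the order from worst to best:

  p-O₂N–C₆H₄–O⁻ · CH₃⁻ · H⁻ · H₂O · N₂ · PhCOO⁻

CH₃⁻ < H⁻ < p-O₂N–C₆H₄–O⁻ < PhCOO⁻ < H₂O < N₂

A good leaving group is a weak base: the lower the pKₐ of its conjugate acid, the more readily it departs.
N₂: no meaningful conjugate acid; N₂ departs as an exceptionally stable neutral molecule
H₂O: pKₐ(H₃O⁺) ≈ -1.7 — neutral; leaves from a protonated alcohol (R–OH₂⁺)
PhCOO⁻: pKₐ(C₆H₅COOH) ≈ 4.2 — aryl carboxylate
p-O₂N–C₆H₄–O⁻: pKₐ(p-nitrophenol) ≈ 7.2
H⁻: pKₐ(H₂) ≈ 36 — extremely strong base; leaves only in special hydride-transfer contexts
CH₃⁻: pKₐ(CH₄) ≈ 48 — unstabilised carbanion; the worst conceivable leaving group
Listed from poorest to best leaving group as asked.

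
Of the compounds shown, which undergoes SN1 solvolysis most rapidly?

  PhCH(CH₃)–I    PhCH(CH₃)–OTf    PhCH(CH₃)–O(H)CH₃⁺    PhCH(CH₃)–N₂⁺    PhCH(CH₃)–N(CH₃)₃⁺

PhCH(CH₃)–N₂⁺

Same R in every case — rank the leaving groups.
A good leaving group is a weak base: the lower the pKₐ of its conjugate acid, the more readily it departs.
PhCH(CH₃)–N₂⁺ loses N₂: no meaningful conjugate acid; N₂ departs as an exceptionally stable neutral molecule
PhCH(CH₃)–OTf loses OTf⁻: pKₐ(CF₃SO₃H (triflic acid)) ≈ -14
PhCH(CH₃)–I loses I⁻: pKₐ(HI) ≈ -10
PhCH(CH₃)–O(H)CH₃⁺ loses R'OH: pKₐ(R'OH₂⁺) ≈ -2.4
PhCH(CH₃)–N(CH₃)₃⁺ loses NR'₃: pKₐ(R'₃NH⁺) ≈ 10.7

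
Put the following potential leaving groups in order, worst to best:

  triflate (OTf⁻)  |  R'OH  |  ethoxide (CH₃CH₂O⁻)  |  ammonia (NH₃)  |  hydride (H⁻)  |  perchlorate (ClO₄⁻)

hydride (H⁻) < ethoxide (CH₃CH₂O⁻) < ammonia (NH₃) < R'OH < perchlorate (ClO₄⁻) < triflate (OTf⁻)

triflate (OTf⁻): pKₐ(CF₃SO₃H (triflic acid)) ≈ -14
perchlorate (ClO₄⁻): pKₐ(HClO₄) ≈ -10
R'OH: pKₐ(R'OH₂⁺) ≈ -2.4
ammonia (NH₃): pKₐ(NH₄⁺) ≈ 9.2 — neutral but moderately basic; leaves from R–NH₃⁺
ethoxide (CH₃CH₂O⁻): pKₐ(CH₃CH₂OH) ≈ 16 — strong base; alkoxides do not leave unassisted
hydride (H⁻): pKₐ(H₂) ≈ 36
Listed from poorest to best leaving group as asked.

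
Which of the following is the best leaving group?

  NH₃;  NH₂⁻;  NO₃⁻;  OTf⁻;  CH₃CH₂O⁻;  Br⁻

Rank by basicity of the departing species: weakest base leaves most easily.
OTf⁻: pKₐ(CF₃SO₃H (triflic acid)) ≈ -14
Br⁻: pKₐ(HBr) ≈ -9
NO₃⁻: pKₐ(HNO₃) ≈ -1.3
NH₃: pKₐ(NH₄⁺) ≈ 9.2
CH₃CH₂O⁻: pKₐ(CH₃CH₂OH) ≈ 16
NH₂⁻: pKₐ(NH₃) ≈ 38

OTf⁻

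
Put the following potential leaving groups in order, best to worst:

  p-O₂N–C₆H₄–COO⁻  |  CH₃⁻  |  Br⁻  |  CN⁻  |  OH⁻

Br⁻ > p-O₂N–C₆H₄–COO⁻ > CN⁻ > OH⁻ > CH₃⁻

The more stable X⁻ (or X) is on its own — i.e. the weaker a base it is — the better a leaving group it makes.
Br⁻: pKₐ(HBr) ≈ -9
p-O₂N–C₆H₄–COO⁻: pKₐ(p-nitrobenzoic acid) ≈ 3.4
CN⁻: pKₐ(HCN) ≈ 9.2
OH⁻: pKₐ(H₂O) ≈ 15.7
CH₃⁻: pKₐ(CH₄) ≈ 48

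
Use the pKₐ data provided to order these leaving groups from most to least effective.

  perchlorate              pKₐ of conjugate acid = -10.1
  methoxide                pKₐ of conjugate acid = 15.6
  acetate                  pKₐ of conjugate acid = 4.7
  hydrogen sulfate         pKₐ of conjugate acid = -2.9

Lower conjugate-acid pKₐ ⇒ weaker base ⇒ better leaving group.
Sorting by the given values: perchlorate (-10.1), hydrogen sulfate (-2.9), acetate (4.7), methoxide (15.6).

perchlorate > hydrogen sulfate > acetate > methoxide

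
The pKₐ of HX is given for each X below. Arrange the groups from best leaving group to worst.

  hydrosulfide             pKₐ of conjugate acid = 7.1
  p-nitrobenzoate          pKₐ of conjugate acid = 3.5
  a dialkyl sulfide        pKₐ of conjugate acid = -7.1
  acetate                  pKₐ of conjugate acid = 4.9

a dialkyl sulfide > p-nitrobenzoate > acetate > hydrosulfide

Lower conjugate-acid pKₐ ⇒ weaker base ⇒ better leaving group.
Sorting by the given values: a dialkyl sulfide (-7.1), p-nitrobenzoate (3.5), acetate (4.9), hydrosulfide (7.1).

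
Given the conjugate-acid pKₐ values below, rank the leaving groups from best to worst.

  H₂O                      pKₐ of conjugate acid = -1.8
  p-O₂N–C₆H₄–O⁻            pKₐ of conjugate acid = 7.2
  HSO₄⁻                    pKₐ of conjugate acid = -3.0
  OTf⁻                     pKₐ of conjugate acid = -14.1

Lower conjugate-acid pKₐ ⇒ weaker base ⇒ better leaving group.
Sorting by the given values: OTf⁻ (-14.1), HSO₄⁻ (-3.0), H₂O (-1.8), p-O₂N–C₆H₄–O⁻ (7.2).

OTf⁻ > HSO₄⁻ > H₂O > p-O₂N–C₆H₄–O⁻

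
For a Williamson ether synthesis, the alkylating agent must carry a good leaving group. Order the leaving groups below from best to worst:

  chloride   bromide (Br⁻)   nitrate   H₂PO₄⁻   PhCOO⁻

bromide (Br⁻) > chloride > nitrate > H₂PO₄⁻ > PhCOO⁻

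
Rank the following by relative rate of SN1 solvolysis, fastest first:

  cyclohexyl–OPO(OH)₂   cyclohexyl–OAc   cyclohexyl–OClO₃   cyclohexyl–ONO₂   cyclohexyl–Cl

The skeletons are identical, so relative rate is governed entirely by leaving-group ability.
Rank by basicity of the departing species: weakest base leaves most easily.
cyclohexyl–OClO₃ loses ClO₄⁻: pKₐ(HClO₄) ≈ -10
cyclohexyl–Cl loses Cl⁻: pKₐ(HCl) ≈ -7
cyclohexyl–ONO₂ loses NO₃⁻: pKₐ(HNO₃) ≈ -1.3
cyclohexyl–OPO(OH)₂ loses H₂PO₄⁻: pKₐ(H₃PO₄) ≈ 2.1
cyclohexyl–OAc loses AcO⁻: pKₐ(CH₃COOH) ≈ 4.8

cyclohexyl–OClO₃ > cyclohexyl–Cl > cyclohexyl–ONO₂ > cyclohexyl–OPO(OH)₂ > cyclohexyl–OAc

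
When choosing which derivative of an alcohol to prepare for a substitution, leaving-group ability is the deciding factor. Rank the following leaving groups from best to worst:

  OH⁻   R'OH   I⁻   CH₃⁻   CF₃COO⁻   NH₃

I⁻: pKₐ(HI) ≈ -10 — large, highly polarisable; very weak base
R'OH: pKₐ(R'OH₂⁺) ≈ -2.4
CF₃COO⁻: pKₐ(CF₃COOH) ≈ 0.2 — strongly electron-withdrawing CF₃ stabilises the carboxylate
NH₃: pKₐ(NH₄⁺) ≈ 9.2
OH⁻: pKₐ(H₂O) ≈ 15.7 — strong base; essentially never leaves without prior activation
CH₃⁻: pKₐ(CH₄) ≈ 48

I⁻ > R'OH > CF₃COO⁻ > NH₃ > OH⁻ > CH₃⁻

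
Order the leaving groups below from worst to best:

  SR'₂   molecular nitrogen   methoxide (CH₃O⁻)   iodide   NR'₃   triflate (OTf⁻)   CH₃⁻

molecular nitrogen: no meaningful conjugate acid; N₂ departs as an exceptionally stable neutral molecule
triflate (OTf⁻): pKₐ(CF₃SO₃H (triflic acid)) ≈ -14
iodide: pKₐ(HI) ≈ -10 — large, highly polarisable; very weak base
SR'₂: pKₐ(R'₂SH⁺) ≈ -7
NR'₃: pKₐ(R'₃NH⁺) ≈ 10.7
methoxide (CH₃O⁻): pKₐ(CH₃OH) ≈ 15.5 — strong base; alkoxides do not leave unassisted
CH₃⁻: pKₐ(CH₄) ≈ 48 — unstabilised carbanion; the worst conceivable leaving group
Listed from poorest to best leaving group as asked.

CH₃⁻ < methoxide (CH₃O⁻) < NR'₃ < SR'₂ < iodide < triflate (OTf⁻) < molecular nitrogen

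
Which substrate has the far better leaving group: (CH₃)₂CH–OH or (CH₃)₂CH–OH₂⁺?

(CH₃)₂CH–OH₂⁺

From (CH₃)₂CH–OH the departing group would be OH⁻ (pKₐ(H₂O) ≈ 15.7). Strong base; essentially never leaves without prior activation.
From (CH₃)₂CH–OH₂⁺ the leaving group is H₂O (pKₐ(H₃O⁺) ≈ -1.7). Neutral; leaves from a protonated alcohol (R–OH₂⁺).
(In practice (CH₃)₂CH–OH₂⁺ is made from (CH₃)₂CH–OH by protonation with strong acid, converting the leaving group from hydroxide to neutral water.)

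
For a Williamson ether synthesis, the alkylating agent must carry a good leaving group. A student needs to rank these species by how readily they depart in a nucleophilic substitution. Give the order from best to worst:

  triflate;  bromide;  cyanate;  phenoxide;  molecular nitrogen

A good leaving group is a weak base: the lower the pKₐ of its conjugate acid, the more readily it departs.
molecular nitrogen: no meaningful conjugate acid; N₂ departs as an exceptionally stable neutral molecule
triflate: pKₐ(CF₃SO₃H (triflic acid)) ≈ -14
bromide: pKₐ(HBr) ≈ -9
cyanate: pKₐ(HOCN) ≈ 3.5
phenoxide: pKₐ(C₆H₅OH (phenol)) ≈ 10

molecular nitrogen > triflate > bromide > cyanate > phenoxide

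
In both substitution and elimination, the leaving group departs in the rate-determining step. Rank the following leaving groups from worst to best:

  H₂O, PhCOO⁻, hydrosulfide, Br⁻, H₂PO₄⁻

Br⁻: pKₐ(HBr) ≈ -9
H₂O: pKₐ(H₃O⁺) ≈ -1.7
H₂PO₄⁻: pKₐ(H₃PO₄) ≈ 2.1
PhCOO⁻: pKₐ(C₆H₅COOH) ≈ 4.2
hydrosulfide: pKₐ(H₂S) ≈ 7
The question asks for worst first, so the sequence is read in increasing leaving-group ability.

hydrosulfide < PhCOO⁻ < H₂PO₄⁻ < H₂O < Br⁻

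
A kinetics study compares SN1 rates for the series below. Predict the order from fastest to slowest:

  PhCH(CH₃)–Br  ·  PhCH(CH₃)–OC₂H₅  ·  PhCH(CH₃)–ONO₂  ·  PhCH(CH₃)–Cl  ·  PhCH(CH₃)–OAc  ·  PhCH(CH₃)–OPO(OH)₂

The skeletons are identical, so relative rate is governed entirely by leaving-group ability.
Leaving-group ability tracks the stability of the departed species; conjugate-acid pKₐ is the usual yardstick (lower pKₐ → better LG).
PhCH(CH₃)–Br loses Br⁻: pKₐ(HBr) ≈ -9
PhCH(CH₃)–Cl loses Cl⁻: pKₐ(HCl) ≈ -7
PhCH(CH₃)–ONO₂ loses NO₃⁻: pKₐ(HNO₃) ≈ -1.3
PhCH(CH₃)–OPO(OH)₂ loses H₂PO₄⁻: pKₐ(H₃PO₄) ≈ 2.1
PhCH(CH₃)–OAc loses AcO⁻: pKₐ(CH₃COOH) ≈ 4.8
PhCH(CH₃)–OC₂H₅ loses CH₃CH₂O⁻: pKₐ(CH₃CH₂OH) ≈ 16

PhCH(CH₃)–Br > PhCH(CH₃)–Cl > PhCH(CH₃)–ONO₂ > PhCH(CH₃)–OPO(OH)₂ > PhCH(CH₃)–OAc > PhCH(CH₃)–OC₂H₅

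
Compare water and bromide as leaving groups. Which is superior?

bromide is the better leaving group.
pKₐ(HBr) ≈ -9 versus pKₐ(H₃O⁺) ≈ -1.7: bromide is the much weaker base.
Weak base; good leaving group.

bromide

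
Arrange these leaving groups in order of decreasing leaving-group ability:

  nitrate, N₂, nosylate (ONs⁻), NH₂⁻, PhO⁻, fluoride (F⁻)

The more stable X⁻ (or X) is on its own — i.e. the weaker a base it is — the better a leaving group it makes.
N₂: no meaningful conjugate acid; N₂ departs as an exceptionally stable neutral molecule
nosylate (ONs⁻): pKₐ(p-O₂NC₆H₄SO₃H) ≈ -3.5 — p-nitro group further stabilises the sulfonate
nitrate: pKₐ(HNO₃) ≈ -1.3 — resonance-delocalised over three oxygens
fluoride (F⁻): pKₐ(HF) ≈ 3.2 — small and strongly basic; the poor halide leaving group
PhO⁻: pKₐ(C₆H₅OH (phenol)) ≈ 10
NH₂⁻: pKₐ(NH₃) ≈ 38 — extremely strong base; never a leaving group

N₂ > nosylate (ONs⁻) > nitrate > fluoride (F⁻) > PhO⁻ > NH₂⁻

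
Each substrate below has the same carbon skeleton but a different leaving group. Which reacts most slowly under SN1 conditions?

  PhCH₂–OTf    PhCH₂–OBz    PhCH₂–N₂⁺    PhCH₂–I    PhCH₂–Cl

PhCH₂–OBz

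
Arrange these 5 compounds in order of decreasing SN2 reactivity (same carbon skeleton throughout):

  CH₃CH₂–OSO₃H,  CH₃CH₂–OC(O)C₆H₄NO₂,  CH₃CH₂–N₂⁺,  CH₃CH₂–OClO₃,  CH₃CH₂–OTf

CH₃CH₂–N₂⁺ > CH₃CH₂–OTf > CH₃CH₂–OClO₃ > CH₃CH₂–OSO₃H > CH₃CH₂–OC(O)C₆H₄NO₂

The skeletons are identical, so relative rate is governed entirely by leaving-group ability.
The more stable X⁻ (or X) is on its own — i.e. the weaker a base it is — the better a leaving group it makes.
CH₃CH₂–N₂⁺ loses N₂: no meaningful conjugate acid; N₂ departs as an exceptionally stable neutral molecule
CH₃CH₂–OTf loses OTf⁻: pKₐ(CF₃SO₃H (triflic acid)) ≈ -14
CH₃CH₂–OClO₃ loses ClO₄⁻: pKₐ(HClO₄) ≈ -10
CH₃CH₂–OSO₃H loses HSO₄⁻: pKₐ(H₂SO₄) ≈ -3
CH₃CH₂–OC(O)C₆H₄NO₂ loses p-O₂N–C₆H₄–COO⁻: pKₐ(p-nitrobenzoic acid) ≈ 3.4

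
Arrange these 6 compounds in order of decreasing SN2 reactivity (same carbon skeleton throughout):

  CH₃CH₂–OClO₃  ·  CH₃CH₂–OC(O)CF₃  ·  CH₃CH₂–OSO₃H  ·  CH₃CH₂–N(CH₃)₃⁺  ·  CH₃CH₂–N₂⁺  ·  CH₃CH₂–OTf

CH₃CH₂–N₂⁺ > CH₃CH₂–OTf > CH₃CH₂–OClO₃ > CH₃CH₂–OSO₃H > CH₃CH₂–OC(O)CF₃ > CH₃CH₂–N(CH₃)₃⁺

Same R in every case — rank the leaving groups.
Rank by basicity of the departing species: weakest base leaves most easily.
CH₃CH₂–N₂⁺ loses N₂: no meaningful conjugate acid; N₂ departs as an exceptionally stable neutral molecule
CH₃CH₂–OTf loses OTf⁻: pKₐ(CF₃SO₃H (triflic acid)) ≈ -14
CH₃CH₂–OClO₃ loses ClO₄⁻: pKₐ(HClO₄) ≈ -10
CH₃CH₂–OSO₃H loses HSO₄⁻: pKₐ(H₂SO₄) ≈ -3
CH₃CH₂–OC(O)CF₃ loses CF₃COO⁻: pKₐ(CF₃COOH) ≈ 0.2
CH₃CH₂–N(CH₃)₃⁺ loses NR'₃: pKₐ(R'₃NH⁺) ≈ 10.7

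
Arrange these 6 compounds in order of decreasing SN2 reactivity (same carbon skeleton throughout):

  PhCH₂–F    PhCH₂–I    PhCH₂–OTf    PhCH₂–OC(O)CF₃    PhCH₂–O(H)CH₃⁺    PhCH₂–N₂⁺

PhCH₂–N₂⁺ > PhCH₂–OTf > PhCH₂–I > PhCH₂–O(H)CH₃⁺ > PhCH₂–OC(O)CF₃ > PhCH₂–F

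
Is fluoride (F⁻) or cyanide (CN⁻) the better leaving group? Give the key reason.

fluoride (F⁻)

fluoride (F⁻) is the better leaving group.
pKₐ(HF) ≈ 3.2 versus pKₐ(HCN) ≈ 9.2: fluoride (F⁻) is the much weaker base.
Small and strongly basic; the poor halide leaving group.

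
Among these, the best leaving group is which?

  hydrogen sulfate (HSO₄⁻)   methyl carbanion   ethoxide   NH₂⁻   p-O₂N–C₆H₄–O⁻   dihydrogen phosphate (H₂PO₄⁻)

hydrogen sulfate (HSO₄⁻)

The more stable X⁻ (or X) is on its own — i.e. the weaker a base it is — the better a leaving group it makes.
hydrogen sulfate (HSO₄⁻): pKₐ(H₂SO₄) ≈ -3
dihydrogen phosphate (H₂PO₄⁻): pKₐ(H₃PO₄) ≈ 2.1
p-O₂N–C₆H₄–O⁻: pKₐ(p-nitrophenol) ≈ 7.2
ethoxide: pKₐ(CH₃CH₂OH) ≈ 16
NH₂⁻: pKₐ(NH₃) ≈ 38
methyl carbanion: pKₐ(CH₄) ≈ 48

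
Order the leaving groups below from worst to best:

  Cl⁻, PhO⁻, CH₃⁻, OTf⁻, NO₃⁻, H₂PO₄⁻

CH₃⁻ < PhO⁻ < H₂PO₄⁻ < NO₃⁻ < Cl⁻ < OTf⁻

OTf⁻: pKₐ(CF₃SO₃H (triflic acid)) ≈ -14 — charge spread over three oxygens and a CF₃ group; the premier leaving group in synthesis
Cl⁻: pKₐ(HCl) ≈ -7 — moderately weak base
NO₃⁻: pKₐ(HNO₃) ≈ -1.3 — resonance-delocalised over three oxygens
H₂PO₄⁻: pKₐ(H₃PO₄) ≈ 2.1
PhO⁻: pKₐ(C₆H₅OH (phenol)) ≈ 10 — resonance into the ring helps, but still a poor LG
CH₃⁻: pKₐ(CH₄) ≈ 48
Listed from poorest to best leaving group as asked.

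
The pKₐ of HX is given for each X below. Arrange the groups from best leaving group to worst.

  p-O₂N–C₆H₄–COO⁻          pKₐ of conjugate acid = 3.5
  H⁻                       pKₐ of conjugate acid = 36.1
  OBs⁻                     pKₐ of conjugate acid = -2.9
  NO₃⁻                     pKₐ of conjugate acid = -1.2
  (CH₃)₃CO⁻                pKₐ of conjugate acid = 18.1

OBs⁻ > NO₃⁻ > p-O₂N–C₆H₄–COO⁻ > (CH₃)₃CO⁻ > H⁻

Lower conjugate-acid pKₐ ⇒ weaker base ⇒ better leaving group.
Sorting by the given values: OBs⁻ (-2.9), NO₃⁻ (-1.2), p-O₂N–C₆H₄–COO⁻ (3.5), (CH₃)₃CO⁻ (18.1), H⁻ (36.1).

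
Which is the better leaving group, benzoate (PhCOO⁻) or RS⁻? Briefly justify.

benzoate (PhCOO⁻) is the better leaving group.
pKₐ(C₆H₅COOH) ≈ 4.2 versus pKₐ(RSH (a thiol)) ≈ 10.5: benzoate (PhCOO⁻) is the much weaker base.
Aryl carboxylate.

benzoate (PhCOO⁻)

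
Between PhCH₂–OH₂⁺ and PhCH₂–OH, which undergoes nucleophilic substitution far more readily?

PhCH₂–OH₂⁺

From PhCH₂–OH the departing group would be OH⁻ (pKₐ(H₂O) ≈ 15.7). Strong base; essentially never leaves without prior activation.
From PhCH₂–OH₂⁺ the leaving group is H₂O (pKₐ(H₃O⁺) ≈ -1.7). Neutral; leaves from a protonated alcohol (R–OH₂⁺).
(In practice PhCH₂–OH₂⁺ is made from PhCH₂–OH by protonation with strong acid, converting the leaving group from hydroxide to neutral water.)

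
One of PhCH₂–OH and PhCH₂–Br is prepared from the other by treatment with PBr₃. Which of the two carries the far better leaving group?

From PhCH₂–OH the departing group would be OH⁻ (pKₐ(H₂O) ≈ 15.7). Strong base; essentially never leaves without prior activation.
From PhCH₂–Br the leaving group is Br⁻ (pKₐ(HBr) ≈ -9). Weak base; good leaving group.
Treatment with PBr₃ works by replacing the hydroxyl with bromide, making PhCH₂–Br enormously more reactive.

PhCH₂–Br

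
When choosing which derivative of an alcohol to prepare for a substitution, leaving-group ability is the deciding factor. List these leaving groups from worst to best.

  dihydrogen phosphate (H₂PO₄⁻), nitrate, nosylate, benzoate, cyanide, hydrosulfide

cyanide < hydrosulfide < benzoate < dihydrogen phosphate (H₂PO₄⁻) < nitrate < nosylate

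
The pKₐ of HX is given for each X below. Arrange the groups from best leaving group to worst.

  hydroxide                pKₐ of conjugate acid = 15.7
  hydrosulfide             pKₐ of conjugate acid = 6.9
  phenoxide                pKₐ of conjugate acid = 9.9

Lower conjugate-acid pKₐ ⇒ weaker base ⇒ better leaving group.
Sorting by the given values: hydrosulfide (6.9), phenoxide (9.9), hydroxide (15.7).

hydrosulfide > phenoxide > hydroxide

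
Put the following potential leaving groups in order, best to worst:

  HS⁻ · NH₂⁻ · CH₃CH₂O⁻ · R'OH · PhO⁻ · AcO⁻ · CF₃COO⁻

R'OH > CF₃COO⁻ > AcO⁻ > HS⁻ > PhO⁻ > CH₃CH₂O⁻ > NH₂⁻

R'OH: pKₐ(R'OH₂⁺) ≈ -2.4
CF₃COO⁻: pKₐ(CF₃COOH) ≈ 0.2
AcO⁻: pKₐ(CH₃COOH) ≈ 4.8 — resonance-stabilised but still a weak base
HS⁻: pKₐ(H₂S) ≈ 7 — larger and more polarisable than the oxygen analogue
PhO⁻: pKₐ(C₆H₅OH (phenol)) ≈ 10 — resonance into the ring helps, but still a poor LG
CH₃CH₂O⁻: pKₐ(CH₃CH₂OH) ≈ 16
NH₂⁻: pKₐ(NH₃) ≈ 38 — extremely strong base; never a leaving group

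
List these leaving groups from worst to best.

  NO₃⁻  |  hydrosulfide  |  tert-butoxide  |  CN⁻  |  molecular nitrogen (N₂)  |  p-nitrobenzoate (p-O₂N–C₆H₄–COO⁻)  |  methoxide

Leaving-group ability tracks the stability of the departed species; conjugate-acid pKₐ is the usual yardstick (lower pKₐ → better LG).
molecular nitrogen (N₂): no meaningful conjugate acid; N₂ departs as an exceptionally stable neutral molecule
NO₃⁻: pKₐ(HNO₃) ≈ -1.3 — resonance-delocalised over three oxygens
p-nitrobenzoate (p-O₂N–C₆H₄–COO⁻): pKₐ(p-nitrobenzoic acid) ≈ 3.4 — electron-withdrawing nitro group stabilises the carboxylate
hydrosulfide: pKₐ(H₂S) ≈ 7 — larger and more polarisable than the oxygen analogue
CN⁻: pKₐ(HCN) ≈ 9.2 — sp carbon stabilises the charge somewhat, but still a poor LG
methoxide: pKₐ(CH₃OH) ≈ 15.5
tert-butoxide: pKₐ(t-BuOH) ≈ 18 — bulky, strongly basic alkoxide
Listed from poorest to best leaving group as asked.

tert-butoxide < methoxide < CN⁻ < hydrosulfide < p-nitrobenzoate (p-O₂N–C₆H₄–COO⁻) < NO₃⁻ < molecular nitrogen (N₂)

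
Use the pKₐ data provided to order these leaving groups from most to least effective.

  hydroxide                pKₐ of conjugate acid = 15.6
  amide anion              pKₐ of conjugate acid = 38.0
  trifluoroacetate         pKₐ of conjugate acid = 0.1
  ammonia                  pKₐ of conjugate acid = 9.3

Lower conjugate-acid pKₐ ⇒ weaker base ⇒ better leaving group.
Sorting by the given values: trifluoroacetate (0.1), ammonia (9.3), hydroxide (15.6), amide anion (38.0).

trifluoroacetate > ammonia > hydroxide > amide anion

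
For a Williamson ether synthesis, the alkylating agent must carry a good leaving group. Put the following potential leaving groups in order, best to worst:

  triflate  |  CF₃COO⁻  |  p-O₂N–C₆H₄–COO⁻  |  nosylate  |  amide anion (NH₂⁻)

Rank by basicity of the departing species: weakest base leaves most easily.
triflate: pKₐ(CF₃SO₃H (triflic acid)) ≈ -14
nosylate: pKₐ(p-O₂NC₆H₄SO₃H) ≈ -3.5
CF₃COO⁻: pKₐ(CF₃COOH) ≈ 0.2
p-O₂N–C₆H₄–COO⁻: pKₐ(p-nitrobenzoic acid) ≈ 3.4
amide anion (NH₂⁻): pKₐ(NH₃) ≈ 38

triflate > nosylate > CF₃COO⁻ > p-O₂N–C₆H₄–COO⁻ > amide anion (NH₂⁻)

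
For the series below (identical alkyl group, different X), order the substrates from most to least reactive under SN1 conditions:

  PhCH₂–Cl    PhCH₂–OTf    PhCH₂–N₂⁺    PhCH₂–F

PhCH₂–N₂⁺ > PhCH₂–OTf > PhCH₂–Cl > PhCH₂–F

The skeletons are identical, so relative rate is governed entirely by leaving-group ability.
Rank by basicity of the departing species: weakest base leaves most easily.
PhCH₂–N₂⁺ loses N₂: no meaningful conjugate acid; N₂ departs as an exceptionally stable neutral molecule
PhCH₂–OTf loses OTf⁻: pKₐ(CF₃SO₃H (triflic acid)) ≈ -14
PhCH₂–Cl loses Cl⁻: pKₐ(HCl) ≈ -7
PhCH₂–F loses F⁻: pKₐ(HF) ≈ 3.2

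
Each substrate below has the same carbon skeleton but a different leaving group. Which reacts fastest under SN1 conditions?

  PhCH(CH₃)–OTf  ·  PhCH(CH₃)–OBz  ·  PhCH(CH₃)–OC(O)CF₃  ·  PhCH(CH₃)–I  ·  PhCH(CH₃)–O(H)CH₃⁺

PhCH(CH₃)–OTf

The skeletons are identical, so relative rate is governed entirely by leaving-group ability.
The more stable X⁻ (or X) is on its own — i.e. the weaker a base it is — the better a leaving group it makes.
PhCH(CH₃)–OTf loses OTf⁻: pKₐ(CF₃SO₃H (triflic acid)) ≈ -14
PhCH(CH₃)–I loses I⁻: pKₐ(HI) ≈ -10
PhCH(CH₃)–O(H)CH₃⁺ loses R'OH: pKₐ(R'OH₂⁺) ≈ -2.4
PhCH(CH₃)–OC(O)CF₃ loses CF₃COO⁻: pKₐ(CF₃COOH) ≈ 0.2
PhCH(CH₃)–OBz loses PhCOO⁻: pKₐ(C₆H₅COOH) ≈ 4.2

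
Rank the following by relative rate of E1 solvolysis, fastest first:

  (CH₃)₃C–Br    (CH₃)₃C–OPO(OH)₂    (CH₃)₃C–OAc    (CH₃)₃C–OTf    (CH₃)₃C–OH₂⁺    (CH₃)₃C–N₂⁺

With the same alkyl group throughout, only the leaving group differentiates the rates.
A good leaving group is a weak base: the lower the pKₐ of its conjugate acid, the more readily it departs.
(CH₃)₃C–N₂⁺ loses N₂: no meaningful conjugate acid; N₂ departs as an exceptionally stable neutral molecule
(CH₃)₃C–OTf loses OTf⁻: pKₐ(CF₃SO₃H (triflic acid)) ≈ -14
(CH₃)₃C–Br loses Br⁻: pKₐ(HBr) ≈ -9
(CH₃)₃C–OH₂⁺ loses H₂O: pKₐ(H₃O⁺) ≈ -1.7
(CH₃)₃C–OPO(OH)₂ loses H₂PO₄⁻: pKₐ(H₃PO₄) ≈ 2.1
(CH₃)₃C–OAc loses AcO⁻: pKₐ(CH₃COOH) ≈ 4.8

(CH₃)₃C–N₂⁺ > (CH₃)₃C–OTf > (CH₃)₃C–Br > (CH₃)₃C–OH₂⁺ > (CH₃)₃C–OPO(OH)₂ > (CH₃)₃C–OAc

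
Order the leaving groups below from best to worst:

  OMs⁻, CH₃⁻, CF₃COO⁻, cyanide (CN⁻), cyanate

OMs⁻ > CF₃COO⁻ > cyanate > cyanide (CN⁻) > CH₃⁻

OMs⁻: pKₐ(CH₃SO₃H (MsOH)) ≈ -1.9
CF₃COO⁻: pKₐ(CF₃COOH) ≈ 0.2
cyanate: pKₐ(HOCN) ≈ 3.5
cyanide (CN⁻): pKₐ(HCN) ≈ 9.2 — sp carbon stabilises the charge somewhat, but still a poor LG
CH₃⁻: pKₐ(CH₄) ≈ 48 — unstabilised carbanion; the worst conceivable leaving group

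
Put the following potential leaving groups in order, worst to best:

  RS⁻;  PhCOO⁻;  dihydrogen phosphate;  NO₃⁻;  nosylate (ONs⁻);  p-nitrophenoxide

RS⁻ < p-nitrophenoxide < PhCOO⁻ < dihydrogen phosphate < NO₃⁻ < nosylate (ONs⁻)

A good leaving group is a weak base: the lower the pKₐ of its conjugate acid, the more readily it departs.
nosylate (ONs⁻): pKₐ(p-O₂NC₆H₄SO₃H) ≈ -3.5 — p-nitro group further stabilises the sulfonate
NO₃⁻: pKₐ(HNO₃) ≈ -1.3 — resonance-delocalised over three oxygens
dihydrogen phosphate: pKₐ(H₃PO₄) ≈ 2.1 — moderate base; biological leaving group after further activation
PhCOO⁻: pKₐ(C₆H₅COOH) ≈ 4.2
p-nitrophenoxide: pKₐ(p-nitrophenol) ≈ 7.2 — nitro group delocalises the charge; the classic chromogenic LG
RS⁻: pKₐ(RSH (a thiol)) ≈ 10.5 — moderately basic; rarely leaves without activation
The question asks for worst first, so the sequence is read in increasing leaving-group ability.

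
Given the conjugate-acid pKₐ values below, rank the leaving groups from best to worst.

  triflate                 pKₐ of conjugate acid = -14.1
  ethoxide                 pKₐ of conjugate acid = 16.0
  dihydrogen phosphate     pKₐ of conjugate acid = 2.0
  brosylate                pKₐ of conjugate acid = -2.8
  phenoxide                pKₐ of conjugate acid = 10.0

triflate > brosylate > dihydrogen phosphate > phenoxide > ethoxide

Lower conjugate-acid pKₐ ⇒ weaker base ⇒ better leaving group.
Sorting by the given values: triflate (-14.1), brosylate (-2.8), dihydrogen phosphate (2.0), phenoxide (10.0), ethoxide (16.0).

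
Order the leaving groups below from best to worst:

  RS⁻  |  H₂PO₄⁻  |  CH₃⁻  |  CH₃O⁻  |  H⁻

H₂PO₄⁻ > RS⁻ > CH₃O⁻ > H⁻ > CH₃⁻

Rank by basicity of the departing species: weakest base leaves most easily.
H₂PO₄⁻: pKₐ(H₃PO₄) ≈ 2.1
RS⁻: pKₐ(RSH (a thiol)) ≈ 10.5
CH₃O⁻: pKₐ(CH₃OH) ≈ 15.5
H⁻: pKₐ(H₂) ≈ 36
CH₃⁻: pKₐ(CH₄) ≈ 48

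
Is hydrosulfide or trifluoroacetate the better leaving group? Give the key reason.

trifluoroacetate is the better leaving group.
pKₐ(CF₃COOH) ≈ 0.2 versus pKₐ(H₂S) ≈ 7: trifluoroacetate is the much weaker base.
Strongly electron-withdrawing CF₃ stabilises the carboxylate.

trifluoroacetate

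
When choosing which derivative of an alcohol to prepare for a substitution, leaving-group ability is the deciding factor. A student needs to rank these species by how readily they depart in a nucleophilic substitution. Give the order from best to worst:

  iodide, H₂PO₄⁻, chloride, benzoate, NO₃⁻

iodide: pKₐ(HI) ≈ -10 — large, highly polarisable; very weak base
chloride: pKₐ(HCl) ≈ -7 — moderately weak base
NO₃⁻: pKₐ(HNO₃) ≈ -1.3 — resonance-delocalised over three oxygens
H₂PO₄⁻: pKₐ(H₃PO₄) ≈ 2.1
benzoate: pKₐ(C₆H₅COOH) ≈ 4.2 — aryl carboxylate

iodide > chloride > NO₃⁻ > H₂PO₄⁻ > benzoate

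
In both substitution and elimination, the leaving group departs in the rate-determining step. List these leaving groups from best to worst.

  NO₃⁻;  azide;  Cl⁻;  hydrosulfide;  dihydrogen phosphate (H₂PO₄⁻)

Cl⁻ > NO₃⁻ > dihydrogen phosphate (H₂PO₄⁻) > azide > hydrosulfide

A good leaving group is a weak base: the lower the pKₐ of its conjugate acid, the more readily it departs.
Cl⁻: pKₐ(HCl) ≈ -7
NO₃⁻: pKₐ(HNO₃) ≈ -1.3
dihydrogen phosphate (H₂PO₄⁻): pKₐ(H₃PO₄) ≈ 2.1
azide: pKₐ(HN₃) ≈ 4.7
hydrosulfide: pKₐ(H₂S) ≈ 7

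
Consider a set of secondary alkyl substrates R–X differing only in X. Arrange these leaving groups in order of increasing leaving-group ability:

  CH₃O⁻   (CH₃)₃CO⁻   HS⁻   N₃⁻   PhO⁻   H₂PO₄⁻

H₂PO₄⁻: pKₐ(H₃PO₄) ≈ 2.1
N₃⁻: pKₐ(HN₃) ≈ 4.7
HS⁻: pKₐ(H₂S) ≈ 7 — larger and more polarisable than the oxygen analogue
PhO⁻: pKₐ(C₆H₅OH (phenol)) ≈ 10 — resonance into the ring helps, but still a poor LG
CH₃O⁻: pKₐ(CH₃OH) ≈ 15.5 — strong base; alkoxides do not leave unassisted
(CH₃)₃CO⁻: pKₐ(t-BuOH) ≈ 18 — bulky, strongly basic alkoxide
The question asks for worst first, so the sequence is read in increasing leaving-group ability.

(CH₃)₃CO⁻ < CH₃O⁻ < PhO⁻ < HS⁻ < N₃⁻ < H₂PO₄⁻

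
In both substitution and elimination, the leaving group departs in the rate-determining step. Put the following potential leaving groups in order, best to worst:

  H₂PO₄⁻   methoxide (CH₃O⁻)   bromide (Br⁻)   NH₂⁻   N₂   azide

N₂ > bromide (Br⁻) > H₂PO₄⁻ > azide > methoxide (CH₃O⁻) > NH₂⁻

The more stable X⁻ (or X) is on its own — i.e. the weaker a base it is — the better a leaving group it makes.
N₂: no meaningful conjugate acid; N₂ departs as an exceptionally stable neutral molecule
bromide (Br⁻): pKₐ(HBr) ≈ -9
H₂PO₄⁻: pKₐ(H₃PO₄) ≈ 2.1
azide: pKₐ(HN₃) ≈ 4.7
methoxide (CH₃O⁻): pKₐ(CH₃OH) ≈ 15.5
NH₂⁻: pKₐ(NH₃) ≈ 38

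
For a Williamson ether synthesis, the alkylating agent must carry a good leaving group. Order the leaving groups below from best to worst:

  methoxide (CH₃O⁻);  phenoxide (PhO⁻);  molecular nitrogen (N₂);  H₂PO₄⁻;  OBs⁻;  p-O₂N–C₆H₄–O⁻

A good leaving group is a weak base: the lower the pKₐ of its conjugate acid, the more readily it departs.
molecular nitrogen (N₂): no meaningful conjugate acid; N₂ departs as an exceptionally stable neutral molecule
OBs⁻: pKₐ(p-BrC₆H₄SO₃H) ≈ -2.8
H₂PO₄⁻: pKₐ(H₃PO₄) ≈ 2.1
p-O₂N–C₆H₄–O⁻: pKₐ(p-nitrophenol) ≈ 7.2
phenoxide (PhO⁻): pKₐ(C₆H₅OH (phenol)) ≈ 10
methoxide (CH₃O⁻): pKₐ(CH₃OH) ≈ 15.5

molecular nitrogen (N₂) > OBs⁻ > H₂PO₄⁻ > p-O₂N–C₆H₄–O⁻ > phenoxide (PhO⁻) > methoxide (CH₃O⁻)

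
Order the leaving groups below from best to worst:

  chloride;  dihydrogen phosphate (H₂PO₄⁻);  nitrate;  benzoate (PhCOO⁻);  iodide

iodide > chloride > nitrate > dihydrogen phosphate (H₂PO₄⁻) > benzoate (PhCOO⁻)

iodide: pKₐ(HI) ≈ -10 — large, highly polarisable; very weak base
chloride: pKₐ(HCl) ≈ -7 — moderately weak base
nitrate: pKₐ(HNO₃) ≈ -1.3 — resonance-delocalised over three oxygens
dihydrogen phosphate (H₂PO₄⁻): pKₐ(H₃PO₄) ≈ 2.1 — moderate base; biological leaving group after further activation
benzoate (PhCOO⁻): pKₐ(C₆H₅COOH) ≈ 4.2 — aryl carboxylate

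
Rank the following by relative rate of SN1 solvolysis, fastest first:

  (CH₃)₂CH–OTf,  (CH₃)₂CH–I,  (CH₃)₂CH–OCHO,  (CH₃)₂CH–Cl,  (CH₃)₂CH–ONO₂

(CH₃)₂CH–OTf > (CH₃)₂CH–I > (CH₃)₂CH–Cl > (CH₃)₂CH–ONO₂ > (CH₃)₂CH–OCHO

With the same alkyl group throughout, only the leaving group differentiates the rates.
Leaving-group ability tracks the stability of the departed species; conjugate-acid pKₐ is the usual yardstick (lower pKₐ → better LG).
(CH₃)₂CH–OTf loses OTf⁻: pKₐ(CF₃SO₃H (triflic acid)) ≈ -14
(CH₃)₂CH–I loses I⁻: pKₐ(HI) ≈ -10
(CH₃)₂CH–Cl loses Cl⁻: pKₐ(HCl) ≈ -7
(CH₃)₂CH–ONO₂ loses NO₃⁻: pKₐ(HNO₃) ≈ -1.3
(CH₃)₂CH–OCHO loses HCOO⁻: pKₐ(HCOOH) ≈ 3.8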